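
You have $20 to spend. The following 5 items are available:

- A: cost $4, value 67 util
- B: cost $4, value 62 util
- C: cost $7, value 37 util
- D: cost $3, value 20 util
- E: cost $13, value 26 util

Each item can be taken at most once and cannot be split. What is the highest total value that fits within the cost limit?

186 util

Check high-value combinations within $20:
- A+B+C+D: cost 4+4+7+3=18, value 67+62+37+20=186
- A+B+C: cost 4+4+7=15, value 67+62+37=166
- A+B+D: cost 4+4+3=11, value 67+62+20=149
Best: 186 util.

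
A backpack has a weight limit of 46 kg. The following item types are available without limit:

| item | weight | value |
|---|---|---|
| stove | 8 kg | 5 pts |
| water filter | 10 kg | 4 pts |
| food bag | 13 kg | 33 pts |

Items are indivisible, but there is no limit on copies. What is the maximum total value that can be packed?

Best value-per-unit is food bag at 33/13, and filling with it alone uses weight 3×13=39. No mix of the others beats 3×33 = 99.

99 pts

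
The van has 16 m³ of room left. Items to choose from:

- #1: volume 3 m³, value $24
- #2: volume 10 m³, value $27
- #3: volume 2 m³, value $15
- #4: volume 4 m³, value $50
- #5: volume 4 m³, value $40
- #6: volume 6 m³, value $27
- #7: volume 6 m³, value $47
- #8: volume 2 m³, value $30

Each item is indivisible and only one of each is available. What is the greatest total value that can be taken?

Check high-value combinations within 16 m³:
- #4+#5+#7+#8: volume 4+4+6+2=16, value 50+40+47+30=167
- #1+#3+#4+#5+#8: volume 3+2+4+4+2=15, value 24+15+50+40+30=159
- #3+#4+#5+#7: volume 2+4+4+6=16, value 15+50+40+47=152
- #1+#4+#7+#8: volume 3+4+6+2=15, value 24+50+47+30=151
Best: $167.

$167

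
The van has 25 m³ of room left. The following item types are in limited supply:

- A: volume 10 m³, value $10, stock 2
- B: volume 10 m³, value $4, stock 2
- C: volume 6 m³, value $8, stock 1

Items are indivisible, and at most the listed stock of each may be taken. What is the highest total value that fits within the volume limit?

$20

Top feasible selections:
- 2×A: volume 20, value 20
- 1×A + 1×C: volume 16, value 18
Best: $20.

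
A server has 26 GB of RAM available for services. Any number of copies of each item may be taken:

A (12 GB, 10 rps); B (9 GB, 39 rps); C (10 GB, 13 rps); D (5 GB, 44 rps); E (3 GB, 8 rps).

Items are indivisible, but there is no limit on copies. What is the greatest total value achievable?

220 rps

Best value-per-unit is D at 44/5, and filling with it alone uses memory 5×5=25. No mix of the others beats 5×44 = 220.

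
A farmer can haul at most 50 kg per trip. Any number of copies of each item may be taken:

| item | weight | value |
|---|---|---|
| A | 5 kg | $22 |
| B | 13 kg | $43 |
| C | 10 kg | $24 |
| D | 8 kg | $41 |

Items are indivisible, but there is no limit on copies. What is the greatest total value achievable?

Best value-per-unit is D at 41/8; filling with it alone gives 6×41 = 246.
Optimal mix: 2×A + 5×D → weight 50, value 249.

$249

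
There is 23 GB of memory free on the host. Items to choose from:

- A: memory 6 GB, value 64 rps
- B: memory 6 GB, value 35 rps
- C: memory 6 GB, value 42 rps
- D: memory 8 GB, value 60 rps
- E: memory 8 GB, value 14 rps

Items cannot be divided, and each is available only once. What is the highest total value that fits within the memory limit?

166 rps

Check high-value combinations within 23 GB:
- A+C+D: memory 6+6+8=20, value 64+42+60=166
- A+B+D: memory 6+6+8=20, value 64+35+60=159
- A+B+C: memory 6+6+6=18, value 64+35+42=141
- A+D+E: memory 6+8+8=22, value 64+60+14=138
Best: 166 rps.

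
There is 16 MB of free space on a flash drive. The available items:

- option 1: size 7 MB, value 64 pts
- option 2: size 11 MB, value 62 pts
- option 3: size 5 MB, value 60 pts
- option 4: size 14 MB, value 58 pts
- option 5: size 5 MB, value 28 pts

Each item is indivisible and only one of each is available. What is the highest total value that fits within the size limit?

124 pts

Check high-value combinations within 16 MB:
- option 1+option 3: size 7+5=12, value 64+60=124
- option 2+option 3: size 11+5=16, value 62+60=122
- option 1+option 5: size 7+5=12, value 64+28=92
- option 2+option 5: size 11+5=16, value 62+28=90
Best: 124 pts.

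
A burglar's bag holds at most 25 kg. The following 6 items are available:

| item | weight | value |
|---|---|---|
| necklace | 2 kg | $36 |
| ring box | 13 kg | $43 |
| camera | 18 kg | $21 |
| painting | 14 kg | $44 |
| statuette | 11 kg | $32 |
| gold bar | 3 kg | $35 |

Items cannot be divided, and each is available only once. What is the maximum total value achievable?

This is a 0/1 knapsack; check combinations near the capacity.
- necklace+painting+gold bar: weight 2+14+3=19, value 36+44+35=115
- necklace+ring box+gold bar: weight 2+13+3=18, value 36+43+35=114
- necklace+statuette+gold bar: weight 2+11+3=16, value 36+32+35=103
- necklace+camera+gold bar: weight 2+18+3=23, value 36+21+35=92
Best: $115.

$115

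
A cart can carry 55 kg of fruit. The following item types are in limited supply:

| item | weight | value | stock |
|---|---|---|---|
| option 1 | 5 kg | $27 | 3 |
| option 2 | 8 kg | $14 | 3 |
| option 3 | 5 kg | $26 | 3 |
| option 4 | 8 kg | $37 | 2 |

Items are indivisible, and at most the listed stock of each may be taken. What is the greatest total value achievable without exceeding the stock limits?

$247

Best selections within weight 55 and stock limits:
- 3×option 1 + 1×option 2 + 3×option 3 + 2×option 4: weight 54, value 247
- 3×option 1 + 3×option 3 + 2×option 4: weight 46, value 233
Best: $247.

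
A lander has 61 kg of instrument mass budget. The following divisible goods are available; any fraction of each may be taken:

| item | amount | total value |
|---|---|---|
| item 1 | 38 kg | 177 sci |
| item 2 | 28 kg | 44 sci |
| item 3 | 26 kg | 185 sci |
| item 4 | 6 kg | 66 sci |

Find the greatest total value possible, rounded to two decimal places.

386.08

Take in order of value per unit:
- item 4 (66/6 per unit): all 6 → value 66, running total 66.00
- item 3 (185/26 per unit): all 26 → value 185, running total 251.00
- item 1 (177/38 per unit): 29 of 38 → value 29×177/38 = 135.0789, running total 386.08
Total 386.08.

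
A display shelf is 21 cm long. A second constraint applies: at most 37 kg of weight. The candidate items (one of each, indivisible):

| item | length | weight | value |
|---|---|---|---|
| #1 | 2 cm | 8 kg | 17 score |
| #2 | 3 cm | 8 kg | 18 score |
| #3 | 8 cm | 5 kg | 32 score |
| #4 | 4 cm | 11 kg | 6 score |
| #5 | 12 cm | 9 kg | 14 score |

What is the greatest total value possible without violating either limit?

73 score

Feasible sets respecting both limits:
- #1+#2+#3+#4: length 17, weight 32, value 73
- #1+#2+#3: length 13, weight 21, value 67
- #2+#3+#4: length 15, weight 24, value 56
Best: 73 score.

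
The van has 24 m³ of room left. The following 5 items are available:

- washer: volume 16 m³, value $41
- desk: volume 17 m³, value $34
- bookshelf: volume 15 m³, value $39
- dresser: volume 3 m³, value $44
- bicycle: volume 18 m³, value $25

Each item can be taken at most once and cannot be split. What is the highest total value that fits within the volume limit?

$85

Check high-value combinations within 24 m³:
- washer+dresser: volume 16+3=19, value 41+44=85
- bookshelf+dresser: volume 15+3=18, value 39+44=83
- desk+dresser: volume 17+3=20, value 34+44=78
Best: $85.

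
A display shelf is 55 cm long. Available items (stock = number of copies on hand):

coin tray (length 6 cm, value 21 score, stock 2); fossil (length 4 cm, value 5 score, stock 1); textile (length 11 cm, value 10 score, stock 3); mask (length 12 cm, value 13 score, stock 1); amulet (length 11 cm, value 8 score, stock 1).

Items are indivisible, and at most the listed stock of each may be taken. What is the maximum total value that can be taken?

Best selections within length 55 and stock limits:
- 2×coin tray + 1×fossil + 2×textile + 1×mask: length 50, value 80
- 2×coin tray + 1×fossil + 1×textile + 1×mask + 1×amulet: length 50, value 78
Best: 80 score.

80 score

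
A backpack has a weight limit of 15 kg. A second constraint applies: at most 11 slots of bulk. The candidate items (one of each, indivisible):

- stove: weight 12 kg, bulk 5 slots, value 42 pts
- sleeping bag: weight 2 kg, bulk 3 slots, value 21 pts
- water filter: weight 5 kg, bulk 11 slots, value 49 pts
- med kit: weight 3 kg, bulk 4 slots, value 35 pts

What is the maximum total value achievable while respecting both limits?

77 pts

Feasible sets respecting both limits:
- stove+med kit: weight 15, bulk 9, value 77
- stove+sleeping bag: weight 14, bulk 8, value 63
- sleeping bag+med kit: weight 5, bulk 7, value 56
Best: 77 pts.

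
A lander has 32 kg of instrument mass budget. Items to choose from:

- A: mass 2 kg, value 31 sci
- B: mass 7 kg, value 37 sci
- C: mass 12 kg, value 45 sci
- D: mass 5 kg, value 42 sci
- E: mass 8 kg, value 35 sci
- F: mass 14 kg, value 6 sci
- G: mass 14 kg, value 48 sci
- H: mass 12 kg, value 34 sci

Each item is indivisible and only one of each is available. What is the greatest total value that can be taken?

159 sci

Check high-value combinations within 32 kg:
- B+C+D+E: mass 7+12+5+8=32, value 37+45+42+35=159
- A+B+D+G: mass 2+7+5+14=28, value 31+37+42+48=158
- A+D+E+G: mass 2+5+8+14=29, value 31+42+35+48=156
- A+B+C+D: mass 2+7+12+5=26, value 31+37+45+42=155
Best: 159 sci.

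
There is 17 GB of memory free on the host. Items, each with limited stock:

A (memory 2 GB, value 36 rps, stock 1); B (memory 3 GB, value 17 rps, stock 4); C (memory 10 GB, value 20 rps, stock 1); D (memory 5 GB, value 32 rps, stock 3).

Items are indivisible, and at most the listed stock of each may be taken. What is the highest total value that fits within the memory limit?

132 rps

Top feasible selections:
- 1×A + 3×D: memory 17, value 132
- 1×A + 3×B + 1×D: memory 16, value 119
- 1×A + 1×B + 2×D: memory 15, value 117
Best: 132 rps.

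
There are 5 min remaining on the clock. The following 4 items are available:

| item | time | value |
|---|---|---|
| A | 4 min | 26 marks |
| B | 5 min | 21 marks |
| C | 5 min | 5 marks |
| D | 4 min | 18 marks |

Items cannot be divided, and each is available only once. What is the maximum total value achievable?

Check high-value combinations within 5 min:
- A: time 4, value 26
- B: time 5, value 21
- D: time 4, value 18
Best: 26 marks.

26 marks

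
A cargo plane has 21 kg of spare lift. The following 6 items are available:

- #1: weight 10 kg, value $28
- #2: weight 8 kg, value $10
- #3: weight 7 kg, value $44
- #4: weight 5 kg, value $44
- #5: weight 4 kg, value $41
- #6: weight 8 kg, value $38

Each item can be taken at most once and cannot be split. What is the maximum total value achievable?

Check high-value combinations within 21 kg:
- #3+#4+#5: weight 7+5+4=16, value 44+44+41=129
- #3+#4+#6: weight 7+5+8=20, value 44+44+38=126
- #4+#5+#6: weight 5+4+8=17, value 44+41+38=123
- #3+#5+#6: weight 7+4+8=19, value 44+41+38=123
- #1+#4+#5: weight 10+5+4=19, value 28+44+41=113
Best: $129.

$129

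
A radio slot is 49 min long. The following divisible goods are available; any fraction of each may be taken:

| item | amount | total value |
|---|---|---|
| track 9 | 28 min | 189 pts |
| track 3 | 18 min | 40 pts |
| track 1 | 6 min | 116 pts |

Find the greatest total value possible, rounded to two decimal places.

338.33

Take in order of value per unit:
- track 1 (116/6 per unit): all 6 → value 116, running total 116.00
- track 9 (189/28 per unit): all 28 → value 189, running total 305.00
- track 3 (40/18 per unit): 15 of 18 → value 15×40/18 = 33.3333, running total 338.33
Total 338.33.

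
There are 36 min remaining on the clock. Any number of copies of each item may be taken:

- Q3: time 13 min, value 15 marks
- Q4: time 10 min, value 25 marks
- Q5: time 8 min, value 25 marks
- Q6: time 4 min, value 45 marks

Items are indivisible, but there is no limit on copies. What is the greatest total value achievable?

405 marks

Best value-per-unit is Q6 at 45/4, and filling with it alone uses time 9×4=36. No mix of the others beats 9×45 = 405.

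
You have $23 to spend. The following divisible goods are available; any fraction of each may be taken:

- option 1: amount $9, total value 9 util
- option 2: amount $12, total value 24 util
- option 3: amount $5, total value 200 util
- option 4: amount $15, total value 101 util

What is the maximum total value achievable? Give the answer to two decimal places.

Take in order of value per unit:
- option 3 (200/5 per unit): all 5 → value 200, running total 200.00
- option 4 (101/15 per unit): all 15 → value 101, running total 301.00
- option 2 (24/12 per unit): 3 of 12 → value 3×24/12 = 6.0000, running total 307.00
Total 307.00.

307.00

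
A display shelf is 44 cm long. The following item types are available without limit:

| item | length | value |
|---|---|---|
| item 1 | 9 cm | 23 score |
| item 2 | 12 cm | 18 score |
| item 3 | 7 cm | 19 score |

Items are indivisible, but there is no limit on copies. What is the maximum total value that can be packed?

Best value-per-unit is item 3 at 19/7; filling with it alone gives 6×19 = 114.
Optimal mix: 1×item 1 + 5×item 3 → length 44, value 118.

118 score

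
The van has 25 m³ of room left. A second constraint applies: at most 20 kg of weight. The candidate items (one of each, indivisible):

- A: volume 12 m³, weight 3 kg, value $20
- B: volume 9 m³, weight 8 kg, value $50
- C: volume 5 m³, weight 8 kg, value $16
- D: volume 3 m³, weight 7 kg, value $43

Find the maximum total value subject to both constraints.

Feasible sets respecting both limits:
- A+B+D: volume 24, weight 18, value 113
- B+D: volume 12, weight 15, value 93
- A+C+D: volume 20, weight 18, value 79
Best: $113.

$113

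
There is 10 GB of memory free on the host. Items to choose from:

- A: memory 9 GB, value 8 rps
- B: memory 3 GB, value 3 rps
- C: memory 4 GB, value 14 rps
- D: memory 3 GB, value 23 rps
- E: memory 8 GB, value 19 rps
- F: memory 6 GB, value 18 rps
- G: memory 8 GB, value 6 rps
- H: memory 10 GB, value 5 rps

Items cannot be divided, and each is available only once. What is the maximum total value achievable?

41 rps

This is a 0/1 knapsack; check combinations near the capacity.
- D+F: memory 3+6=9, value 23+18=41
- B+C+D: memory 3+4+3=10, value 3+14+23=40
- C+D: memory 4+3=7, value 14+23=37
Best: 41 rps.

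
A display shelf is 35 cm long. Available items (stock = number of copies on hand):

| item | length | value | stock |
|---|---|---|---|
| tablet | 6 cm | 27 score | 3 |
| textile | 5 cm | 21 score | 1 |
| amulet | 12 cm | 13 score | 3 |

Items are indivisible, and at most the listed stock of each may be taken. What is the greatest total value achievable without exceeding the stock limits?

115 score

Best selections within length 35 and stock limits:
- 3×tablet + 1×textile + 1×amulet: length 35, value 115
- 3×tablet + 1×textile: length 23, value 102
- 3×tablet + 1×amulet: length 30, value 94
Best: 115 score.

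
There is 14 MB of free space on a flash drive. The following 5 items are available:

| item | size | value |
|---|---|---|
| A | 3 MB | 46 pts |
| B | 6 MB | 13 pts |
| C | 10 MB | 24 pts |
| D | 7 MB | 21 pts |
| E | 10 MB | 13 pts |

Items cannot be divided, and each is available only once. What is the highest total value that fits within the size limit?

70 pts

Check high-value combinations within 14 MB:
- A+C: size 3+10=13, value 46+24=70
- A+D: size 3+7=10, value 46+21=67
- A+B: size 3+6=9, value 46+13=59
Best: 70 pts.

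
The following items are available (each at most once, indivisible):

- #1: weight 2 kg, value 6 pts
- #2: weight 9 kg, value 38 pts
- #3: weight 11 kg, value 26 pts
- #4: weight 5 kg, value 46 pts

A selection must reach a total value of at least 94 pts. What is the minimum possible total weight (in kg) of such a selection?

Subsets with value ≥ 94, sorted by total weight:
- #2+#3+#4: weight 25, value 110
- #1+#2+#3+#4: weight 27, value 116
Minimum weight: 25 kg.

25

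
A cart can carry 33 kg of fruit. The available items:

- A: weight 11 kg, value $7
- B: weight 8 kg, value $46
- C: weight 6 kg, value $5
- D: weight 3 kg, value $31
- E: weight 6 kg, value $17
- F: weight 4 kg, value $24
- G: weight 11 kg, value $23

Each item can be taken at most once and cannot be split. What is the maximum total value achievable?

This is a 0/1 knapsack; check combinations near the capacity.
- B+D+E+F+G: weight 8+3+6+4+11=32, value 46+31+17+24+23=141
- B+C+D+F+G: weight 8+6+3+4+11=32, value 46+5+31+24+23=129
- A+B+D+E+F: weight 11+8+3+6+4=32, value 7+46+31+17+24=125
Best: $141.

$141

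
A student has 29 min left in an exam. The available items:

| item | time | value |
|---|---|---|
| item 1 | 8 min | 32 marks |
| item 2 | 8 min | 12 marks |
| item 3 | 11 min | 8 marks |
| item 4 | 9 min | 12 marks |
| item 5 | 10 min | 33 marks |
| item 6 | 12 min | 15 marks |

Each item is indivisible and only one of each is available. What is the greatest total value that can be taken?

Check high-value combinations within 29 min:
- item 1+item 2+item 5: time 8+8+10=26, value 32+12+33=77
- item 1+item 4+item 5: time 8+9+10=27, value 32+12+33=77
- item 1+item 3+item 5: time 8+11+10=29, value 32+8+33=73
- item 1+item 5: time 8+10=18, value 32+33=65
- item 1+item 2+item 6: time 8+8+12=28, value 32+12+15=59
Best: 77 marks.

77 marks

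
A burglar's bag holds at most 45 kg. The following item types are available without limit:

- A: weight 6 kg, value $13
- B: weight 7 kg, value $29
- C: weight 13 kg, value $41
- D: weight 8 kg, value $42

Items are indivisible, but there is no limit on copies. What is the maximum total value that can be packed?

Best value-per-unit is D at 42/8; filling with it alone gives 5×42 = 210.
Optimal mix: 3×B + 3×D → weight 45, value 213.

$213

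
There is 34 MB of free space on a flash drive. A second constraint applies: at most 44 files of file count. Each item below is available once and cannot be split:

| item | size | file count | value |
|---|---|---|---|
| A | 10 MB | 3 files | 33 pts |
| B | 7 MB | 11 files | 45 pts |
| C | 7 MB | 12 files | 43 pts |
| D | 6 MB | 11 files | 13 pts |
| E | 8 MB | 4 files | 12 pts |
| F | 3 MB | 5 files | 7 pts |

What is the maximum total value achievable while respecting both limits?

Feasible sets respecting both limits:
- A+B+C+D+F: size 33, file count 42, value 141
- A+B+C+D: size 30, file count 37, value 134
- A+B+C+E: size 32, file count 30, value 133
- A+B+C+F: size 27, file count 31, value 128
Best: 141 pts.

141 pts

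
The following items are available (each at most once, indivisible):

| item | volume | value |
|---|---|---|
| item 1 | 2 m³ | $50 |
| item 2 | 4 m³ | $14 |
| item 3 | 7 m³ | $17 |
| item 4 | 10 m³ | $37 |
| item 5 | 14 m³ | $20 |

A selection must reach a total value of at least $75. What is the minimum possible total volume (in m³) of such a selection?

Subsets with value ≥ 75, sorted by total volume:
- item 1+item 4: volume 12, value 87
- item 1+item 2+item 3: volume 13, value 81
- item 1+item 2+item 4: volume 16, value 101
Minimum volume: 12 m³.

12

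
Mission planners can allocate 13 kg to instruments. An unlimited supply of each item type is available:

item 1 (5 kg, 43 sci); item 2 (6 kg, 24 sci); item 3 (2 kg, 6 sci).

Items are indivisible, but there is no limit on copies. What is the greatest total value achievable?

Best value-per-unit is item 1 at 43/5; filling with it alone gives 2×43 = 86.
Optimal mix: 2×item 1 + 1×item 3 → mass 12, value 92.

92 sci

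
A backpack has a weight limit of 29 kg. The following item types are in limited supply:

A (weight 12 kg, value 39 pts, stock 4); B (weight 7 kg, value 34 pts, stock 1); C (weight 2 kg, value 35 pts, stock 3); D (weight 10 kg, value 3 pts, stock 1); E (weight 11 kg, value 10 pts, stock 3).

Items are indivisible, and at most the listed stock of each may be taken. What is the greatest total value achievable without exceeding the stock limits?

Top feasible selections:
- 1×A + 1×B + 3×C: weight 25, value 178
- 1×A + 3×C + 1×E: weight 29, value 154
- 1×B + 3×C + 1×E: weight 24, value 149
Best: 178 pts.

178 pts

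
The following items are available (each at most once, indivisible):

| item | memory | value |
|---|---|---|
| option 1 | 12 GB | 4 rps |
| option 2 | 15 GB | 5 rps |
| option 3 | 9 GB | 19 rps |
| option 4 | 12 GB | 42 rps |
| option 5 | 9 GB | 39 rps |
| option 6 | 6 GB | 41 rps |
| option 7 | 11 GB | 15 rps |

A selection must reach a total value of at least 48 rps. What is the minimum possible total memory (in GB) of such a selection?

15

Subsets with value ≥ 48, sorted by total memory:
- option 5+option 6: memory 15, value 80
- option 3+option 6: memory 15, value 60
- option 6+option 7: memory 17, value 56
Minimum memory: 15 GB.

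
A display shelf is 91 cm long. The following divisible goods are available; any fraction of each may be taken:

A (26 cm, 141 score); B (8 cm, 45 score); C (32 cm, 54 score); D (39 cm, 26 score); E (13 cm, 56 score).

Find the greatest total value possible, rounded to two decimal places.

Take in order of value per unit:
- B (45/8 per unit): all 8 → value 45, running total 45.00
- A (141/26 per unit): all 26 → value 141, running total 186.00
- E (56/13 per unit): all 13 → value 56, running total 242.00
- C (54/32 per unit): all 32 → value 54, running total 296.00
- D (26/39 per unit): 12 of 39 → value 12×26/39 = 8.0000, running total 304.00
Total 304.00.

304.00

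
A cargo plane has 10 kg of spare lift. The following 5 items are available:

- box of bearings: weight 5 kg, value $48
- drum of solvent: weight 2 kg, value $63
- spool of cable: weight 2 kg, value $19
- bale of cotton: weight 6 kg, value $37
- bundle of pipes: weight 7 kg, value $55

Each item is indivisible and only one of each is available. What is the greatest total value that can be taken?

$130

Check high-value combinations within 10 kg:
- box of bearings+drum of solvent+spool of cable: weight 5+2+2=9, value 48+63+19=130
- drum of solvent+spool of cable+bale of cotton: weight 2+2+6=10, value 63+19+37=119
- drum of solvent+bundle of pipes: weight 2+7=9, value 63+55=118
- box of bearings+drum of solvent: weight 5+2=7, value 48+63=111
- drum of solvent+bale of cotton: weight 2+6=8, value 63+37=100
Best: $130.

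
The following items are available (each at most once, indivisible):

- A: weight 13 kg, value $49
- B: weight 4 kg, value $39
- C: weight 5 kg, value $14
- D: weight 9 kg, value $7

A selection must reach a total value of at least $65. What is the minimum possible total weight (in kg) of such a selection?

Subsets with value ≥ 65, sorted by total weight:
- A+B: weight 17, value 88
- A+B+C: weight 22, value 102
- A+B+D: weight 26, value 95
Minimum weight: 17 kg.

17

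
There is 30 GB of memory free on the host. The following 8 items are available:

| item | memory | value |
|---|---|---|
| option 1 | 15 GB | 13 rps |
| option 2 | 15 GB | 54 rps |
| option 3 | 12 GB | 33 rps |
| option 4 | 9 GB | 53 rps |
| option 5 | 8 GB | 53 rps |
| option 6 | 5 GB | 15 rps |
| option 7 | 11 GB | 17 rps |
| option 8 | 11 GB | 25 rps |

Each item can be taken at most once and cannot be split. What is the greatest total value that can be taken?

139 rps

Check high-value combinations within 30 GB:
- option 3+option 4+option 5: memory 12+9+8=29, value 33+53+53=139
- option 4+option 5+option 8: memory 9+8+11=28, value 53+53+25=131
- option 4+option 5+option 7: memory 9+8+11=28, value 53+53+17=123
- option 2+option 5+option 6: memory 15+8+5=28, value 54+53+15=122
Best: 139 rps.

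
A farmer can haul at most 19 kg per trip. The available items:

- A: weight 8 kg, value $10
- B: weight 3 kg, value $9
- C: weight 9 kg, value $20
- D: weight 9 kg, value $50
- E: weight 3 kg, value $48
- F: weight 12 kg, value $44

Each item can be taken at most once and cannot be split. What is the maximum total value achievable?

Check high-value combinations within 19 kg:
- B+D+E: weight 3+9+3=15, value 9+50+48=107
- B+E+F: weight 3+3+12=18, value 9+48+44=101
- D+E: weight 9+3=12, value 50+48=98
- E+F: weight 3+12=15, value 48+44=92
Best: $107.

$107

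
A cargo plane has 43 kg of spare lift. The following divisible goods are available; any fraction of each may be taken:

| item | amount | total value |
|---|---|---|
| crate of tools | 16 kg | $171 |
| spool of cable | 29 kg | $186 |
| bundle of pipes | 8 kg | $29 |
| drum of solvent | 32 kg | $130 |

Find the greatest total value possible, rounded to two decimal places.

Take in order of value per unit:
- crate of tools (171/16 per unit): all 16 → value 171, running total 171.00
- spool of cable (186/29 per unit): 27 of 29 → value 27×186/29 = 173.1724, running total 344.17
Total 344.17.

344.17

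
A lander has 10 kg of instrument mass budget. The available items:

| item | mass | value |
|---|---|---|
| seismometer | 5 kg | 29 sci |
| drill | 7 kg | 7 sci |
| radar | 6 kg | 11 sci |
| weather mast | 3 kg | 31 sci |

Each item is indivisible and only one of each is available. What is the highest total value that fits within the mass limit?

60 sci

This is a 0/1 knapsack; check combinations near the capacity.
- seismometer+weather mast: mass 5+3=8, value 29+31=60
- radar+weather mast: mass 6+3=9, value 11+31=42
- drill+weather mast: mass 7+3=10, value 7+31=38
Best: 60 sci.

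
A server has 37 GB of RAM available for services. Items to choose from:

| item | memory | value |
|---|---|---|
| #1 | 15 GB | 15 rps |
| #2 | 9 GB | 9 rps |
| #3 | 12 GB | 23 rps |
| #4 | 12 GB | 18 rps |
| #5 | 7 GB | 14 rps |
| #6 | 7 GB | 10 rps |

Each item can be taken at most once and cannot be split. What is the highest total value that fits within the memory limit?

56 rps

This is a 0/1 knapsack; check combinations near the capacity.
- #2+#3+#5+#6: memory 9+12+7+7=35, value 9+23+14+10=56
- #3+#4+#5: memory 12+12+7=31, value 23+18+14=55
- #1+#3+#5: memory 15+12+7=34, value 15+23+14=52
- #3+#4+#6: memory 12+12+7=31, value 23+18+10=51
Best: 56 rps.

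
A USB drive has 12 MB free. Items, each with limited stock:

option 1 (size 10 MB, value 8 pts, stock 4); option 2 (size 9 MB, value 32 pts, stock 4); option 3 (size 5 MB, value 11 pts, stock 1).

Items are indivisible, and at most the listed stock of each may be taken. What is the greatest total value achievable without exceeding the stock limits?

32 pts

Best selections within size 12 and stock limits:
- 1×option 2: size 9, value 32
- 1×option 3: size 5, value 11
Best: 32 pts.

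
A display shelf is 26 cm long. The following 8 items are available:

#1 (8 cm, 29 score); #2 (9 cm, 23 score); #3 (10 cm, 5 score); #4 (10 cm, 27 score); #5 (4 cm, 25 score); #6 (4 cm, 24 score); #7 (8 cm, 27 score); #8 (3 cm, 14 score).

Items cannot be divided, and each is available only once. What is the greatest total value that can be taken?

This is a 0/1 knapsack; check combinations near the capacity.
- #1+#5+#6+#7: length 8+4+4+8=24, value 29+25+24+27=105
- #1+#4+#5+#6: length 8+10+4+4=26, value 29+27+25+24=105
- #4+#5+#6+#7: length 10+4+4+8=26, value 27+25+24+27=103
- #1+#2+#5+#6: length 8+9+4+4=25, value 29+23+25+24=101
- #2+#5+#6+#7: length 9+4+4+8=25, value 23+25+24+27=99
Best: 105 score.

105 score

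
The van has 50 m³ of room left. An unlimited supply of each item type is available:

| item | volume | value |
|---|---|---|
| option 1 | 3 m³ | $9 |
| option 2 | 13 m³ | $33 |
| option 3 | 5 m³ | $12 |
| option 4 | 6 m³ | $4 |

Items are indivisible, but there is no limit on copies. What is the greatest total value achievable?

$147

Best value-per-unit is option 1 at 9/3; filling with it alone gives 16×9 = 144.
Optimal mix: 15×option 1 + 1×option 3 → volume 50, value 147.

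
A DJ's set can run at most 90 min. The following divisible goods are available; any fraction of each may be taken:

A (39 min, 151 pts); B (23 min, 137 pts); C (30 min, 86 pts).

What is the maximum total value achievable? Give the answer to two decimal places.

368.27

Take in order of value per unit:
- B (137/23 per unit): all 23 → value 137, running total 137.00
- A (151/39 per unit): all 39 → value 151, running total 288.00
- C (86/30 per unit): 28 of 30 → value 28×86/30 = 80.2667, running total 368.27
Total 368.27.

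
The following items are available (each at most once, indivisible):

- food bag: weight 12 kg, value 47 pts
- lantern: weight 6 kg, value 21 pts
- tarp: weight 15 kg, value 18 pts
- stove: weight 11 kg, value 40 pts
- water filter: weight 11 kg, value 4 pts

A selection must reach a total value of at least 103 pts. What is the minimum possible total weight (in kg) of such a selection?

29

Subsets with value ≥ 103, sorted by total weight:
- food bag+lantern+stove: weight 29, value 108
- food bag+tarp+stove: weight 38, value 105
- food bag+lantern+stove+water filter: weight 40, value 112
- food bag+lantern+tarp+stove: weight 44, value 126
Minimum weight: 29 kg.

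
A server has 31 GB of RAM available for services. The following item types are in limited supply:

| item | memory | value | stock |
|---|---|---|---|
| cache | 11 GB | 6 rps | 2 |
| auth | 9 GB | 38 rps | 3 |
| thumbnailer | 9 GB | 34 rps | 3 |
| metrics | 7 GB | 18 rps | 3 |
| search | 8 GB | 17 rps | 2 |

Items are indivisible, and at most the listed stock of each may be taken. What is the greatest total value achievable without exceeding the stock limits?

Best selections within memory 31 and stock limits:
- 3×auth: memory 27, value 114
- 2×auth + 1×thumbnailer: memory 27, value 110
Best: 114 rps.

114 rps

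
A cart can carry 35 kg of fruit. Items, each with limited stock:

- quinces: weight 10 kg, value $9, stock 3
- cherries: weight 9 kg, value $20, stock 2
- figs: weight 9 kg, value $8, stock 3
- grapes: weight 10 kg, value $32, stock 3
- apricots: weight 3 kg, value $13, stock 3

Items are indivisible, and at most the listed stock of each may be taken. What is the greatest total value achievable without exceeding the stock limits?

Top feasible selections:
- 1×cherries + 2×grapes + 2×apricots: weight 35, value 110
- 3×grapes + 1×apricots: weight 33, value 109
Best: $110.

$110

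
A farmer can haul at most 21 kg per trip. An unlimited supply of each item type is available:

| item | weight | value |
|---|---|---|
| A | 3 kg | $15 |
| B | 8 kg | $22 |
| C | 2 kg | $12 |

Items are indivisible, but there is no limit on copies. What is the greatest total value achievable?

$123

Best value-per-unit is C at 12/2; filling with it alone gives 10×12 = 120.
Optimal mix: 1×A + 9×C → weight 21, value 123.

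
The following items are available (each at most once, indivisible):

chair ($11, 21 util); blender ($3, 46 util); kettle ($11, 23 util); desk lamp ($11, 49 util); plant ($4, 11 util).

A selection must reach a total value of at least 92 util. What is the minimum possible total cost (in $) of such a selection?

Subsets with value ≥ 92, sorted by total cost:
- blender+desk lamp: cost 14, value 95
- blender+desk lamp+plant: cost 18, value 106
- blender+kettle+desk lamp: cost 25, value 118
Minimum cost: 14 $.

14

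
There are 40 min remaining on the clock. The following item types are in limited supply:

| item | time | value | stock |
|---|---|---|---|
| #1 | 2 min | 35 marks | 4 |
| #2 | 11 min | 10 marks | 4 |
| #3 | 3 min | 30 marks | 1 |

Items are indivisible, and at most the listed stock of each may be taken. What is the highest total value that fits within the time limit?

Top feasible selections:
- 4×#1 + 2×#2 + 1×#3: time 33, value 190
- 4×#1 + 1×#2 + 1×#3: time 22, value 180
Best: 190 marks.

190 marks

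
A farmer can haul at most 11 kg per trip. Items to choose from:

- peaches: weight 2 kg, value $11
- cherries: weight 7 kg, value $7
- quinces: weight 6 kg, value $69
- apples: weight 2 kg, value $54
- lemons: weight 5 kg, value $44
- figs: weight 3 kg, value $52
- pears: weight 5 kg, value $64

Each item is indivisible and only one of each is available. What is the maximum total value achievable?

$175

Check high-value combinations within 11 kg:
- quinces+apples+figs: weight 6+2+3=11, value 69+54+52=175
- apples+figs+pears: weight 2+3+5=10, value 54+52+64=170
- apples+lemons+figs: weight 2+5+3=10, value 54+44+52=150
Best: $175.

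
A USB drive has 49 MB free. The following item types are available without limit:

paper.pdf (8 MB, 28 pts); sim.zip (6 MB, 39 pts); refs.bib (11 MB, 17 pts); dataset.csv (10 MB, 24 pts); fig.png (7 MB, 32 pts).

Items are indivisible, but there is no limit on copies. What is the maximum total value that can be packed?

312 pts

Best value-per-unit is sim.zip at 39/6, and filling with it alone uses size 8×6=48. No mix of the others beats 8×39 = 312.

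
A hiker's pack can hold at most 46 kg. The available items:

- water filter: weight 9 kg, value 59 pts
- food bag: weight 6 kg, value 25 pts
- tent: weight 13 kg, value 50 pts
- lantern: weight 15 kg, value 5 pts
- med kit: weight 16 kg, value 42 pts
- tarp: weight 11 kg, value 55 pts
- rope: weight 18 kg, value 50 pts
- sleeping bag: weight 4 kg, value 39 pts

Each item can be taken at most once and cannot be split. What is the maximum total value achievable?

228 pts

Check high-value combinations within 46 kg:
- water filter+food bag+tent+tarp+sleeping bag: weight 9+6+13+11+4=43, value 59+25+50+55+39=228
- water filter+food bag+med kit+tarp+sleeping bag: weight 9+6+16+11+4=46, value 59+25+42+55+39=220
- water filter+tent+tarp+sleeping bag: weight 9+13+11+4=37, value 59+50+55+39=203
- water filter+tarp+rope+sleeping bag: weight 9+11+18+4=42, value 59+55+50+39=203
Best: 228 pts.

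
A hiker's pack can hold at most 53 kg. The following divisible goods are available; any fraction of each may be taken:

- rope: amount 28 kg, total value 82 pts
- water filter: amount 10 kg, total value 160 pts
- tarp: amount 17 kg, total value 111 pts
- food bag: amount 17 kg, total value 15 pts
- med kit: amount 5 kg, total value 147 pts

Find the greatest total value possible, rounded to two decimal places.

Take in order of value per unit:
- med kit (147/5 per unit): all 5 → value 147, running total 147.00
- water filter (160/10 per unit): all 10 → value 160, running total 307.00
- tarp (111/17 per unit): all 17 → value 111, running total 418.00
- rope (82/28 per unit): 21 of 28 → value 21×82/28 = 61.5000, running total 479.50
Total 479.50.

479.50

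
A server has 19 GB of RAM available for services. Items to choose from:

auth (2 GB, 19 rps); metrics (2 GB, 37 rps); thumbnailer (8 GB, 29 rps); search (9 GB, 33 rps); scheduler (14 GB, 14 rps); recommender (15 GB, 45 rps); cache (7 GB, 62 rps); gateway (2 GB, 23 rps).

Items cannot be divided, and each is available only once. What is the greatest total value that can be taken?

Check high-value combinations within 19 GB:
- metrics+thumbnailer+cache+gateway: memory 2+8+7+2=19, value 37+29+62+23=151
- auth+metrics+thumbnailer+cache: memory 2+2+8+7=19, value 19+37+29+62=147
- auth+metrics+cache+gateway: memory 2+2+7+2=13, value 19+37+62+23=141
- auth+thumbnailer+cache+gateway: memory 2+8+7+2=19, value 19+29+62+23=133
Best: 151 rps.

151 rps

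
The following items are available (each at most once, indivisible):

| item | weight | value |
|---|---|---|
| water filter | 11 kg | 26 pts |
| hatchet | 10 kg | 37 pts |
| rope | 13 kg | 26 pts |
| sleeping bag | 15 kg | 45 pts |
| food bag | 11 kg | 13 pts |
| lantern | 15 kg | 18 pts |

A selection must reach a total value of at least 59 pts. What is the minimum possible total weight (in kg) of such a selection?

21

Subsets with value ≥ 59, sorted by total weight:
- water filter+hatchet: weight 21, value 63
- hatchet+rope: weight 23, value 63
- hatchet+sleeping bag: weight 25, value 82
Minimum weight: 21 kg.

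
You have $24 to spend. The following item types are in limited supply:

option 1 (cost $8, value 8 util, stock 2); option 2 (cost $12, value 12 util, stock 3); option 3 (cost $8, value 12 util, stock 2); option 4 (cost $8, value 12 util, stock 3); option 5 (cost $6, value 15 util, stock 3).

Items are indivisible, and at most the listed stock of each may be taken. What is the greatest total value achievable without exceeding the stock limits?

45 util

Top feasible selections:
- 3×option 5: cost 18, value 45
- 1×option 4 + 2×option 5: cost 20, value 42
Best: 45 util.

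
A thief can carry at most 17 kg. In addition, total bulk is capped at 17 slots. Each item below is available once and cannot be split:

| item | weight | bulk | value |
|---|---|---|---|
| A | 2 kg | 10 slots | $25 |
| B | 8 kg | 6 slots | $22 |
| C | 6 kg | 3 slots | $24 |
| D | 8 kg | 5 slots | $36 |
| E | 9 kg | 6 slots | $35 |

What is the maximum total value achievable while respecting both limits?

Feasible sets respecting both limits:
- D+E: weight 17, bulk 11, value 71
- A+D: weight 10, bulk 15, value 61
- C+D: weight 14, bulk 8, value 60
- A+E: weight 11, bulk 16, value 60
Best: $71.

$71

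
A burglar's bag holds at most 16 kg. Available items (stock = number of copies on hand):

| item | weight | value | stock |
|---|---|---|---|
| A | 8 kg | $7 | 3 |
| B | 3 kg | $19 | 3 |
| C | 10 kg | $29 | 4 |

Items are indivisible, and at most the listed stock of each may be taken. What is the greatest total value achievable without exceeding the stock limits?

Best selections within weight 16 and stock limits:
- 2×B + 1×C: weight 16, value 67
- 3×B: weight 9, value 57
Best: $67.

$67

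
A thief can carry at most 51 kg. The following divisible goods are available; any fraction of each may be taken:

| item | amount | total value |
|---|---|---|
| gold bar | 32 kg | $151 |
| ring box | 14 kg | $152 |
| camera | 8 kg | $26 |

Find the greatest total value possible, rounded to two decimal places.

319.25

Take in order of value per unit:
- ring box (152/14 per unit): all 14 → value 152, running total 152.00
- gold bar (151/32 per unit): all 32 → value 151, running total 303.00
- camera (26/8 per unit): 5 of 8 → value 5×26/8 = 16.2500, running total 319.25
Total 319.25.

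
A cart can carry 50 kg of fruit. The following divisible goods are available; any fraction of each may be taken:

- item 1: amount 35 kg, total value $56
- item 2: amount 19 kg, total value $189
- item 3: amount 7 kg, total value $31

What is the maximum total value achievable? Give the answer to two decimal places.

258.40

Take in order of value per unit:
- item 2 (189/19 per unit): all 19 → value 189, running total 189.00
- item 3 (31/7 per unit): all 7 → value 31, running total 220.00
- item 1 (56/35 per unit): 24 of 35 → value 24×56/35 = 38.4000, running total 258.40
Total 258.40.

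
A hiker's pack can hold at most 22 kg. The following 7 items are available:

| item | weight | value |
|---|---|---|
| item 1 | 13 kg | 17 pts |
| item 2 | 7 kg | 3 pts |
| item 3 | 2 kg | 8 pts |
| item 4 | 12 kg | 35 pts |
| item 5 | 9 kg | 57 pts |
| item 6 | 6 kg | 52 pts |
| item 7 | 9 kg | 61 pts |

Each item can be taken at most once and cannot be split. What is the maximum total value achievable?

Check high-value combinations within 22 kg:
- item 3+item 5+item 7: weight 2+9+9=20, value 8+57+61=126
- item 3+item 6+item 7: weight 2+6+9=17, value 8+52+61=121
- item 5+item 7: weight 9+9=18, value 57+61=118
- item 3+item 5+item 6: weight 2+9+6=17, value 8+57+52=117
Best: 126 pts.

126 pts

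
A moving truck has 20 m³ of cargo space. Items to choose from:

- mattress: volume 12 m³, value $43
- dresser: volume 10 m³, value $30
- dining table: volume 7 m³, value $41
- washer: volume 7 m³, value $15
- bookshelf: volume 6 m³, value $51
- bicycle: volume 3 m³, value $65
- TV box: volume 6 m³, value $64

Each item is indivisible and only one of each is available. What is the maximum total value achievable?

$180

This is a 0/1 knapsack; check combinations near the capacity.
- bookshelf+bicycle+TV box: volume 6+3+6=15, value 51+65+64=180
- dining table+bicycle+TV box: volume 7+3+6=16, value 41+65+64=170
- dresser+bicycle+TV box: volume 10+3+6=19, value 30+65+64=159
Best: $180.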